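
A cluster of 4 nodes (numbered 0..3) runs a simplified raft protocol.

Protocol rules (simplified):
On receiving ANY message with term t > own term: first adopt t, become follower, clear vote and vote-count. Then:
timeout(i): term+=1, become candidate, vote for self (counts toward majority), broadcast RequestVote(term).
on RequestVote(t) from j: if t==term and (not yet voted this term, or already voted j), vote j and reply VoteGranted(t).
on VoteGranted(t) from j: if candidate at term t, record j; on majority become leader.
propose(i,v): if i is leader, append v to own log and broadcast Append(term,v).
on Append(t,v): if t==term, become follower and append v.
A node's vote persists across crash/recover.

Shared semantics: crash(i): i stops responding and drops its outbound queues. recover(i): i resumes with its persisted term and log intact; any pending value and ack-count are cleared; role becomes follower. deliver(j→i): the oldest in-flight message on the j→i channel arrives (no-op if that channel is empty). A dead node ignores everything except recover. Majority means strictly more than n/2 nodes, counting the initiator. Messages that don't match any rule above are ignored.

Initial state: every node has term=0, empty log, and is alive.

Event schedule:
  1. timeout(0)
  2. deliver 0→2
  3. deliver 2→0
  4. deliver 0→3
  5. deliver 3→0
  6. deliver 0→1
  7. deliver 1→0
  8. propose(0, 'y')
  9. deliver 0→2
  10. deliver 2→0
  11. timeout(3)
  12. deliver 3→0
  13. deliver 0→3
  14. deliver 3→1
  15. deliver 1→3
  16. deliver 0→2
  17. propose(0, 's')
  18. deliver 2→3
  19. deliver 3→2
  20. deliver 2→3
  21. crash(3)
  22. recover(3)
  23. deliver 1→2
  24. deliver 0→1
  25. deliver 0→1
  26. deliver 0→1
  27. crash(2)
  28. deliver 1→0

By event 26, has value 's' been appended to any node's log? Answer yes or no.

no

1. timeout(0):  <0:cand t1 ->
2. deliver 0→2:  <2:foll t1 ->
3. deliver 2→0:  nop
4. deliver 0→3:  <3:foll t1 ->
5. deliver 3→0:  <0:lead t1 ->
6. deliver 0→1:  <1:foll t1 ->
7. deliver 1→0:  nop
8. propose(0,'y'):  <0:lead t1 y>
9. deliver 0→2:  <2:foll t1 y>
10. deliver 2→0:  nop
11. timeout(3):  <3:cand t2 ->
12. deliver 3→0:  <0:foll t2 y>
13. deliver 0→3:  nop
14. deliver 3→1:  <1:foll t2 ->
15. deliver 1→3:  nop
16. deliver 0→2:  nop
17. propose(0,'s'):  nop
18. deliver 2→3:  nop
19. deliver 3→2:  <2:foll t2 y>
20. deliver 2→3:  <3:lead t2 ->
21. crash(3):  <3:✗lead t2 ->
22. recover(3):  <3:foll t2 ->
23. deliver 1→2:  nop
24. deliver 0→1:  nop
25. deliver 0→1:  nop
26. deliver 0→1:  nop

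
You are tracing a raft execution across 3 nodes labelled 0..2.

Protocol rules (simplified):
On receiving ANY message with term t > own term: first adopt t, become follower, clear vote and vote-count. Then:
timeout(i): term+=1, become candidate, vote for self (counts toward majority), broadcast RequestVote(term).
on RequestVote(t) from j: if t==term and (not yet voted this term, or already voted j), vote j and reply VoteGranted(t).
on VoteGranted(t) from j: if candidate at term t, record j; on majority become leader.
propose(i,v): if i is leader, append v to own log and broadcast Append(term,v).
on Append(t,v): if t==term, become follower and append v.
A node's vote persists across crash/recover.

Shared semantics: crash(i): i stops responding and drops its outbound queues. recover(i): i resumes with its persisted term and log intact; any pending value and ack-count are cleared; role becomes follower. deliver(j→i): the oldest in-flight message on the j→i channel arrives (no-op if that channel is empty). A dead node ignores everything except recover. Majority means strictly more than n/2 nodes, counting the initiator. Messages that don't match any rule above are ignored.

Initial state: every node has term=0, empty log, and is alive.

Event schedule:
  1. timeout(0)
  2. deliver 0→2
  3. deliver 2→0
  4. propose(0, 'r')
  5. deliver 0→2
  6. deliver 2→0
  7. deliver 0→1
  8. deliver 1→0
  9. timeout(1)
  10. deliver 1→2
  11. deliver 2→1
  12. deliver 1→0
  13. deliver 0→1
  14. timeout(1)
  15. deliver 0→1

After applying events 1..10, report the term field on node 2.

2

[1] timeout(0) → N0(cand t1 [-])
[2] deliver 0→2 → N2(foll t1 [-])
[3] deliver 2→0 → N0(lead t1 [-])
[4] propose(0,'r') → N0(lead t1 [r])
[5] deliver 0→2 → N2(foll t1 [r])
[6] deliver 2→0 → ∅
[7] deliver 0→1 → N1(foll t1 [-])
[8] deliver 1→0 → ∅
[9] timeout(1) → N1(cand t2 [-])
[10] deliver 1→2 → N2(foll t2 [r])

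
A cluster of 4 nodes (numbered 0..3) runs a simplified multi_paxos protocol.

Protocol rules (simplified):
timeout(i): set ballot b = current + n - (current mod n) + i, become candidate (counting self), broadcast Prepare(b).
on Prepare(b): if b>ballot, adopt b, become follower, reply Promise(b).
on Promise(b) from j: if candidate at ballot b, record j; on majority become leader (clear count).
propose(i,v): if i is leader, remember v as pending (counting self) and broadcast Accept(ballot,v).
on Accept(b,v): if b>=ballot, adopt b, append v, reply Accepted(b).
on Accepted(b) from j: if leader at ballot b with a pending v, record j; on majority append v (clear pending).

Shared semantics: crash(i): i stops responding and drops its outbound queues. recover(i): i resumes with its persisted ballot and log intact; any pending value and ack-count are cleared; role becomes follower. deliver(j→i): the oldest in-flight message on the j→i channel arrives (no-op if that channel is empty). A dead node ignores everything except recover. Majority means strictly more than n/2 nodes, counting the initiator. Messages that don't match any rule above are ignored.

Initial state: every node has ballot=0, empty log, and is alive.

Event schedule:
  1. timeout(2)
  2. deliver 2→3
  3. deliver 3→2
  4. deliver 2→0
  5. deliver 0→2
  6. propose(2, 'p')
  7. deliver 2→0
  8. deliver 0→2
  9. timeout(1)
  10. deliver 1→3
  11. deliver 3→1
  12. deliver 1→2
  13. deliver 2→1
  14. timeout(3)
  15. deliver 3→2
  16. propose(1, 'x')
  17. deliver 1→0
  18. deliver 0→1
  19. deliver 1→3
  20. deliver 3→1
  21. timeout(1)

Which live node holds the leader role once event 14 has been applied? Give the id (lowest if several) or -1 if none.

2

step 1 timeout(2): 2={cand,b=6,log=-}
step 2 deliver 2→3: 3={foll,b=6,log=-}
step 3 deliver 3→2: —
step 4 deliver 2→0: 0={foll,b=6,log=-}
step 5 deliver 0→2: 2={lead,b=6,log=-}
step 6 propose(2,'p'): —
step 7 deliver 2→0: 0={foll,b=6,log=p}
step 8 deliver 0→2: —
step 9 timeout(1): 1={cand,b=5,log=-}
step 10 deliver 1→3: —
step 11 deliver 3→1: —
step 12 deliver 1→2: —
step 13 deliver 2→1: 1={foll,b=6,log=-}
step 14 timeout(3): 3={cand,b=11,log=-}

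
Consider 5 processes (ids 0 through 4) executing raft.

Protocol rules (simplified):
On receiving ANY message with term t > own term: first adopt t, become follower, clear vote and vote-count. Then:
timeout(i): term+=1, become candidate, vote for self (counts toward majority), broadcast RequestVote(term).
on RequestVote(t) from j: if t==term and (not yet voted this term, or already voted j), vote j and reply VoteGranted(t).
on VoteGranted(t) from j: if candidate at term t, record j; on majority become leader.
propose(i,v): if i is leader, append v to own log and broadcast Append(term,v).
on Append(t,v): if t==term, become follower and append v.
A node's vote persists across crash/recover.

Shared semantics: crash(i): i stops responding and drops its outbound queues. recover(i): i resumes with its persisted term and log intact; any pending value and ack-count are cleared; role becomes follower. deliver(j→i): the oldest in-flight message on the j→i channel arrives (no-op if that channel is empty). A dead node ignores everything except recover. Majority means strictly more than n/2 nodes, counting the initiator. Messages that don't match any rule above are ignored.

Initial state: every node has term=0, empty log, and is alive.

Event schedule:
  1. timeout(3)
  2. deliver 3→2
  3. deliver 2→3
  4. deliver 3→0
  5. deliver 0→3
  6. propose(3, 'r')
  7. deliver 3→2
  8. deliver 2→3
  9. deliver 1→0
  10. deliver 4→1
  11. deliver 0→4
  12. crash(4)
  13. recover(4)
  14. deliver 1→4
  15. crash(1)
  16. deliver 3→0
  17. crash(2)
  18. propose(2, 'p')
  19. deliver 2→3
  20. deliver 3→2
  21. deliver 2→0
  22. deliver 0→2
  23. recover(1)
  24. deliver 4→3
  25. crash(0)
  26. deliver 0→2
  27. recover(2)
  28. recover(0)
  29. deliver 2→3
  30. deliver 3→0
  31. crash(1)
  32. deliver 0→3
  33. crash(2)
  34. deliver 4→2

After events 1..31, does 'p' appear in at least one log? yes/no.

1. timeout(3):  <3:cand t1 ->
2. deliver 3→2:  <2:foll t1 ->
3. deliver 2→3:  nop
4. deliver 3→0:  <0:foll t1 ->
5. deliver 0→3:  <3:lead t1 ->
6. propose(3,'r'):  <3:lead t1 r>
7. deliver 3→2:  <2:foll t1 r>
8. deliver 2→3:  nop
9. deliver 1→0:  nop
10. deliver 4→1:  nop
11. deliver 0→4:  nop
12. crash(4):  <4:✗foll t0 ->
13. recover(4):  <4:foll t0 ->
14. deliver 1→4:  nop
15. crash(1):  <1:✗foll t0 ->
16. deliver 3→0:  <0:foll t1 r>
17. crash(2):  <2:✗foll t1 r>
18. propose(2,'p'):  nop
19. deliver 2→3:  nop
20. deliver 3→2:  nop
21. deliver 2→0:  nop
22. deliver 0→2:  nop
23. recover(1):  <1:foll t0 ->
24. deliver 4→3:  nop
25. crash(0):  <0:✗foll t1 r>
26. deliver 0→2:  nop
27. recover(2):  <2:foll t1 r>
28. recover(0):  <0:foll t1 r>
29. deliver 2→3:  nop
30. deliver 3→0:  nop
31. crash(1):  <1:✗foll t0 ->

no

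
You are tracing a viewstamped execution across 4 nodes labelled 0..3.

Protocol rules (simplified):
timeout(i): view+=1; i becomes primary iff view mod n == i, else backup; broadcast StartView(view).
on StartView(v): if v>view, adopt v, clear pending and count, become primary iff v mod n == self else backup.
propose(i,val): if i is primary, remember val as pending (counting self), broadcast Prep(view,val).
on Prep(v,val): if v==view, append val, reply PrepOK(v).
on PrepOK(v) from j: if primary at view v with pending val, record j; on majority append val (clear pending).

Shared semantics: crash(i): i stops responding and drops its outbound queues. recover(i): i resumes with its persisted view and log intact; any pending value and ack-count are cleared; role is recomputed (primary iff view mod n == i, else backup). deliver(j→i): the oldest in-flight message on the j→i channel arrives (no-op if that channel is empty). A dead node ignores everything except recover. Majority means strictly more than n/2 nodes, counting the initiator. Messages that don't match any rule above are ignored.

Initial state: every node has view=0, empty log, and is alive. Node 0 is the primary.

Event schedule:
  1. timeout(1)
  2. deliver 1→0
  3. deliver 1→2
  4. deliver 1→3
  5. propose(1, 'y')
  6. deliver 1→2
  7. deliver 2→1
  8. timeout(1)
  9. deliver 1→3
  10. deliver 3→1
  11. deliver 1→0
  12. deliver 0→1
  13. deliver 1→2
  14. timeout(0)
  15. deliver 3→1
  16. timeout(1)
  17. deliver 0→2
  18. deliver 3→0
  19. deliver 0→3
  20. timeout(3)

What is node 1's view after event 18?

after 1 — timeout(1): n1:prim/v1/[-]
after 2 — deliver 1→0: n0:back/v1/[-]
after 3 — deliver 1→2: n2:back/v1/[-]
after 4 — deliver 1→3: n3:back/v1/[-]
after 5 — propose(1,'y'): ·
after 6 — deliver 1→2: n2:back/v1/[y]
after 7 — deliver 2→1: ·
after 8 — timeout(1): n1:back/v2/[-]
after 9 — deliver 1→3: n3:back/v1/[y]
after 10 — deliver 3→1: ·
after 11 — deliver 1→0: n0:back/v1/[y]
after 12 — deliver 0→1: ·
after 13 — deliver 1→2: n2:prim/v2/[y]
after 14 — timeout(0): n0:back/v2/[y]
after 15 — deliver 3→1: ·
after 16 — timeout(1): n1:back/v3/[-]
after 17 — deliver 0→2: ·
after 18 — deliver 3→0: ·

3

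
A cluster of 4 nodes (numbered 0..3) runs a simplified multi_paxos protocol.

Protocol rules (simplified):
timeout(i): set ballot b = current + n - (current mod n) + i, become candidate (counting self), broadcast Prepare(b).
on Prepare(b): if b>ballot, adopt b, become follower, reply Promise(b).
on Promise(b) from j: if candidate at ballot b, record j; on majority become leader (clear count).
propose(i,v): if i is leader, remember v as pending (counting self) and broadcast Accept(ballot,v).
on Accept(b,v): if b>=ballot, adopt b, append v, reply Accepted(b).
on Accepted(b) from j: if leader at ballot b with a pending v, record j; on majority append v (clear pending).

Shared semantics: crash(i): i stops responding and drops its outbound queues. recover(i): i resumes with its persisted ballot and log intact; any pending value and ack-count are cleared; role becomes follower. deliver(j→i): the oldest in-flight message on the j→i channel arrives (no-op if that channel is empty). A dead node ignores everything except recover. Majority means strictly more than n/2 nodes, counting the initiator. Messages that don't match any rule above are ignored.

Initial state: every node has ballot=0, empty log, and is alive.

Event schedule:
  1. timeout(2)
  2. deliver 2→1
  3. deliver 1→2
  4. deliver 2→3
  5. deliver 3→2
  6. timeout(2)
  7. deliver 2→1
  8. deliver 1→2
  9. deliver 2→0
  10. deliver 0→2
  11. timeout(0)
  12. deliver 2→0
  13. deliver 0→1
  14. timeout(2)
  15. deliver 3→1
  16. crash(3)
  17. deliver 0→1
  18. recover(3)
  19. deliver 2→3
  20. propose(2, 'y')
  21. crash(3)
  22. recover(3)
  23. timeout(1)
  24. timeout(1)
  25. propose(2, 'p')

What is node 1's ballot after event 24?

17

after 1 — timeout(2): n2:cand/b6/[-]
after 2 — deliver 2→1: n1:foll/b6/[-]
after 3 — deliver 1→2: ·
after 4 — deliver 2→3: n3:foll/b6/[-]
after 5 — deliver 3→2: n2:lead/b6/[-]
after 6 — timeout(2): n2:cand/b10/[-]
after 7 — deliver 2→1: n1:foll/b10/[-]
after 8 — deliver 1→2: ·
after 9 — deliver 2→0: n0:foll/b6/[-]
after 10 — deliver 0→2: ·
after 11 — timeout(0): n0:cand/b8/[-]
after 12 — deliver 2→0: n0:foll/b10/[-]
after 13 — deliver 0→1: ·
after 14 — timeout(2): n2:cand/b14/[-]
after 15 — deliver 3→1: ·
after 16 — crash(3): n3:✗foll/b6/[-]
after 17 — deliver 0→1: ·
after 18 — recover(3): n3:foll/b6/[-]
after 19 — deliver 2→3: n3:foll/b10/[-]
after 20 — propose(2,'y'): ·
after 21 — crash(3): n3:✗foll/b10/[-]
after 22 — recover(3): n3:foll/b10/[-]
after 23 — timeout(1): n1:cand/b13/[-]
after 24 — timeout(1): n1:cand/b17/[-]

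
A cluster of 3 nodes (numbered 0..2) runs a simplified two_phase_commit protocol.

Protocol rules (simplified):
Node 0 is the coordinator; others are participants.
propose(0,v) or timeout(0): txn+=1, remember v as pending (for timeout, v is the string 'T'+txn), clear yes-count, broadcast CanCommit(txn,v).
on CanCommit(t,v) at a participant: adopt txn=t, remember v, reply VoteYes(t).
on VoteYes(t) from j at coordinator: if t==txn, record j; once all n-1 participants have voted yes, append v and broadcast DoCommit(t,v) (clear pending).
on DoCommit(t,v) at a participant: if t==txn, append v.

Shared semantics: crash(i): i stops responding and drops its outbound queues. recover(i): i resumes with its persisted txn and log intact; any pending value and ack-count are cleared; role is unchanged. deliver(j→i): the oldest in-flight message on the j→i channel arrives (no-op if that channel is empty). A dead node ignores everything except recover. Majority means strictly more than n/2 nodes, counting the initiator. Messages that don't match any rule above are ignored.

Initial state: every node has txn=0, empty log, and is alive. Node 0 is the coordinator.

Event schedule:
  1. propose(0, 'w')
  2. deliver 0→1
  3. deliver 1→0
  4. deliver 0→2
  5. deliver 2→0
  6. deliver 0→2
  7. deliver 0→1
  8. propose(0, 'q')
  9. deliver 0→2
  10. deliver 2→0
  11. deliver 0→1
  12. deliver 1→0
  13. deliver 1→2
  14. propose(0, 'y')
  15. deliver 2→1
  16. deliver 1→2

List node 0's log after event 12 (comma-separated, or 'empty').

w,q

[1] propose(0,'w') → N0(coor t1 [-])
[2] deliver 0→1 → N1(part t1 [-])
[3] deliver 1→0 → ∅
[4] deliver 0→2 → N2(part t1 [-])
[5] deliver 2→0 → N0(coor t1 [w])
[6] deliver 0→2 → N2(part t1 [w])
[7] deliver 0→1 → N1(part t1 [w])
[8] propose(0,'q') → N0(coor t2 [w])
[9] deliver 0→2 → N2(part t2 [w])
[10] deliver 2→0 → ∅
[11] deliver 0→1 → N1(part t2 [w])
[12] deliver 1→0 → N0(coor t2 [w,q])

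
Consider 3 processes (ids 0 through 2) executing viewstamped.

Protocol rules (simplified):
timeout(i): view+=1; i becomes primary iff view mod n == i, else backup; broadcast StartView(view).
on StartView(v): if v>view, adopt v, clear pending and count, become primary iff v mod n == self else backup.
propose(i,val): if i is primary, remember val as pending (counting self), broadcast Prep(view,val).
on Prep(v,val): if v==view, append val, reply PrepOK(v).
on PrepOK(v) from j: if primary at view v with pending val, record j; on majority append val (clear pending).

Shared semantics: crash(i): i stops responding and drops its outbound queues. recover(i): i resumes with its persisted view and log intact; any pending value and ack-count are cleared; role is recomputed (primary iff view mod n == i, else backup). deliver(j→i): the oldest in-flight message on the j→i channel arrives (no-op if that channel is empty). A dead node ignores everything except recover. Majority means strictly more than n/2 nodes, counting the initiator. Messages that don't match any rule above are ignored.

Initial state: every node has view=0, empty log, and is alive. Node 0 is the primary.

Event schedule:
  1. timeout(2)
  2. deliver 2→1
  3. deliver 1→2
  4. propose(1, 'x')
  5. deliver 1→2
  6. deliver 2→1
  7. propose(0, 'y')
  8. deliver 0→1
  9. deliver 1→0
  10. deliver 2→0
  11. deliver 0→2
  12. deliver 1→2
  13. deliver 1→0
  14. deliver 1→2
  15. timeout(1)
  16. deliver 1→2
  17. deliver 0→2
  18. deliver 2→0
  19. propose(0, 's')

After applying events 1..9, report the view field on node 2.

1

after 1 — timeout(2): n2:back/v1/[-]
after 2 — deliver 2→1: n1:prim/v1/[-]
after 3 — deliver 1→2: ·
after 4 — propose(1,'x'): ·
after 5 — deliver 1→2: n2:back/v1/[x]
after 6 — deliver 2→1: n1:prim/v1/[x]
after 7 — propose(0,'y'): ·
after 8 — deliver 0→1: ·
after 9 — deliver 1→0: ·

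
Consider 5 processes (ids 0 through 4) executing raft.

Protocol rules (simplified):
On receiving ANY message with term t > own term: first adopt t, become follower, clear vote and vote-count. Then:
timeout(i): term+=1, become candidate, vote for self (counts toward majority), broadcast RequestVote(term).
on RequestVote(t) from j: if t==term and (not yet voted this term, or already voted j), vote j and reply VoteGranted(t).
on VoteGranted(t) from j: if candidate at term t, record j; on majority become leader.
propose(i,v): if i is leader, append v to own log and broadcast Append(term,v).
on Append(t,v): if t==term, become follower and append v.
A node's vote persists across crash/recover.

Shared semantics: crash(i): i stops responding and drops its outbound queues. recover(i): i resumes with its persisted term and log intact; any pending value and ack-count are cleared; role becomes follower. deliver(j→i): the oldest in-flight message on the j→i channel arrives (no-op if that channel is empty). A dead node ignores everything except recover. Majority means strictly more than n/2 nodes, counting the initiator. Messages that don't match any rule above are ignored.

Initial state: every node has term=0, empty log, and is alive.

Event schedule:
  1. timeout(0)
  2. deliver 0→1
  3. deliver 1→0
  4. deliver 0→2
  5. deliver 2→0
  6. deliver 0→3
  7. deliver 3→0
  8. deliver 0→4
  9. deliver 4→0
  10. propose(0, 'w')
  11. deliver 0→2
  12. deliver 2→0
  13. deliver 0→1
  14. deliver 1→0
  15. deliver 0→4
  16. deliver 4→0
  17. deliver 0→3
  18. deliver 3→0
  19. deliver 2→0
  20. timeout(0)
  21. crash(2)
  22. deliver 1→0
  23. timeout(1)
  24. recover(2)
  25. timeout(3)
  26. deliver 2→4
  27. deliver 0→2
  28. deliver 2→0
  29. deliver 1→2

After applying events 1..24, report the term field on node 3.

1. timeout(0):  <0:cand t1 ->
2. deliver 0→1:  <1:foll t1 ->
3. deliver 1→0:  nop
4. deliver 0→2:  <2:foll t1 ->
5. deliver 2→0:  <0:lead t1 ->
6. deliver 0→3:  <3:foll t1 ->
7. deliver 3→0:  nop
8. deliver 0→4:  <4:foll t1 ->
9. deliver 4→0:  nop
10. propose(0,'w'):  <0:lead t1 w>
11. deliver 0→2:  <2:foll t1 w>
12. deliver 2→0:  nop
13. deliver 0→1:  <1:foll t1 w>
14. deliver 1→0:  nop
15. deliver 0→4:  <4:foll t1 w>
16. deliver 4→0:  nop
17. deliver 0→3:  <3:foll t1 w>
18. deliver 3→0:  nop
19. deliver 2→0:  nop
20. timeout(0):  <0:cand t2 w>
21. crash(2):  <2:✗foll t1 w>
22. deliver 1→0:  nop
23. timeout(1):  <1:cand t2 w>
24. recover(2):  <2:foll t1 w>

1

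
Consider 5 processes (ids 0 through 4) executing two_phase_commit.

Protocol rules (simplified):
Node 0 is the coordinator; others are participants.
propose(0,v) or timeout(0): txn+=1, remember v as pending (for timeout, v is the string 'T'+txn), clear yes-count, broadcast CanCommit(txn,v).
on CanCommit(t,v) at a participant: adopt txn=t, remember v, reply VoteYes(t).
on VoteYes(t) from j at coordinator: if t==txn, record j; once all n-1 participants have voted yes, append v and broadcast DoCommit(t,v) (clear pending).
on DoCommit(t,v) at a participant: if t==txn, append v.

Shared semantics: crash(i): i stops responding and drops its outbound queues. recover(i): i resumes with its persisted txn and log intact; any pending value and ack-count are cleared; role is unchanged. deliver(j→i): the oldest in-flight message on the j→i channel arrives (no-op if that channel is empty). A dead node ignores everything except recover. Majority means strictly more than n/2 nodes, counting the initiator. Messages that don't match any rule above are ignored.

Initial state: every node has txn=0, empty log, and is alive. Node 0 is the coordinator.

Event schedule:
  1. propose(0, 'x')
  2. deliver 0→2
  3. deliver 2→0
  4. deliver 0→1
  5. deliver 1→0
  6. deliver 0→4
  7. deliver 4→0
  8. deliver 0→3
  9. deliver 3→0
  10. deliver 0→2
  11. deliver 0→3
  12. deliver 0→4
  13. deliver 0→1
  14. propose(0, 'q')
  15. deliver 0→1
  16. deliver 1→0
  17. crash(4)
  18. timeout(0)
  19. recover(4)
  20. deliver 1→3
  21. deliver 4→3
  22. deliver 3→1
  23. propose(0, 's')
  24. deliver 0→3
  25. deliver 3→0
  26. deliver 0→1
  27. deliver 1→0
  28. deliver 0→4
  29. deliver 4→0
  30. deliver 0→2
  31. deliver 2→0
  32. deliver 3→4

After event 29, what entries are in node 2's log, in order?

x

1. propose(0,'x'):  <0:coor t1 ->
2. deliver 0→2:  <2:part t1 ->
3. deliver 2→0:  nop
4. deliver 0→1:  <1:part t1 ->
5. deliver 1→0:  nop
6. deliver 0→4:  <4:part t1 ->
7. deliver 4→0:  nop
8. deliver 0→3:  <3:part t1 ->
9. deliver 3→0:  <0:coor t1 x>
10. deliver 0→2:  <2:part t1 x>
11. deliver 0→3:  <3:part t1 x>
12. deliver 0→4:  <4:part t1 x>
13. deliver 0→1:  <1:part t1 x>
14. propose(0,'q'):  <0:coor t2 x>
15. deliver 0→1:  <1:part t2 x>
16. deliver 1→0:  nop
17. crash(4):  <4:✗part t1 x>
18. timeout(0):  <0:coor t3 x>
19. recover(4):  <4:part t1 x>
20. deliver 1→3:  nop
21. deliver 4→3:  nop
22. deliver 3→1:  nop
23. propose(0,'s'):  <0:coor t4 x>
24. deliver 0→3:  <3:part t2 x>
25. deliver 3→0:  nop
26. deliver 0→1:  <1:part t3 x>
27. deliver 1→0:  nop
28. deliver 0→4:  <4:part t2 x>
29. deliver 4→0:  nop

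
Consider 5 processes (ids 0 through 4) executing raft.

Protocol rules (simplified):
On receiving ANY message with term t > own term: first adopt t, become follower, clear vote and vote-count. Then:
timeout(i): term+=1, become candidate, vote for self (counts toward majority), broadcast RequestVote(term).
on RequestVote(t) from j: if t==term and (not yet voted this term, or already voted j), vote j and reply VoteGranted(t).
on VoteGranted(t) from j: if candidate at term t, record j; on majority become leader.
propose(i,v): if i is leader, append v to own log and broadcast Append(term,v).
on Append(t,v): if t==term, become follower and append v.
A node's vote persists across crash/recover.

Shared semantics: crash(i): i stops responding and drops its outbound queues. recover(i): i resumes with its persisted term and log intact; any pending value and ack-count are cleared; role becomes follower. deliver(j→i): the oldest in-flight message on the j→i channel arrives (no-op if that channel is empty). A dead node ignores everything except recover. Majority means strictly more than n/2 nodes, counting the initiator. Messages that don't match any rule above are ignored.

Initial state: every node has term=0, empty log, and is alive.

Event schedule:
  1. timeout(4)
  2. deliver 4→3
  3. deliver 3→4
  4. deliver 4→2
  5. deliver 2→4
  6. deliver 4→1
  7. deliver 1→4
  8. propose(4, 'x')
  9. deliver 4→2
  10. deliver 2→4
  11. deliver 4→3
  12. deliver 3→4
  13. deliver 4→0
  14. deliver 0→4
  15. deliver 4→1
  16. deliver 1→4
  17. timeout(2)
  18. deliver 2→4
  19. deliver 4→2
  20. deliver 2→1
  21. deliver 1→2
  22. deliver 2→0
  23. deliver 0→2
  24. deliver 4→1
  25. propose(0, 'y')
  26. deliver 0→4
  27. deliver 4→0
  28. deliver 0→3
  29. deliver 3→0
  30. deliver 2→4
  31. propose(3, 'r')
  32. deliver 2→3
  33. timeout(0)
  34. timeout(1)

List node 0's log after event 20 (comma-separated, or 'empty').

empty

[1] timeout(4) → N4(cand t1 [-])
[2] deliver 4→3 → N3(foll t1 [-])
[3] deliver 3→4 → ∅
[4] deliver 4→2 → N2(foll t1 [-])
[5] deliver 2→4 → N4(lead t1 [-])
[6] deliver 4→1 → N1(foll t1 [-])
[7] deliver 1→4 → ∅
[8] propose(4,'x') → N4(lead t1 [x])
[9] deliver 4→2 → N2(foll t1 [x])
[10] deliver 2→4 → ∅
[11] deliver 4→3 → N3(foll t1 [x])
[12] deliver 3→4 → ∅
[13] deliver 4→0 → N0(foll t1 [-])
[14] deliver 0→4 → ∅
[15] deliver 4→1 → N1(foll t1 [x])
[16] deliver 1→4 → ∅
[17] timeout(2) → N2(cand t2 [x])
[18] deliver 2→4 → N4(foll t2 [x])
[19] deliver 4→2 → ∅
[20] deliver 2→1 → N1(foll t2 [x])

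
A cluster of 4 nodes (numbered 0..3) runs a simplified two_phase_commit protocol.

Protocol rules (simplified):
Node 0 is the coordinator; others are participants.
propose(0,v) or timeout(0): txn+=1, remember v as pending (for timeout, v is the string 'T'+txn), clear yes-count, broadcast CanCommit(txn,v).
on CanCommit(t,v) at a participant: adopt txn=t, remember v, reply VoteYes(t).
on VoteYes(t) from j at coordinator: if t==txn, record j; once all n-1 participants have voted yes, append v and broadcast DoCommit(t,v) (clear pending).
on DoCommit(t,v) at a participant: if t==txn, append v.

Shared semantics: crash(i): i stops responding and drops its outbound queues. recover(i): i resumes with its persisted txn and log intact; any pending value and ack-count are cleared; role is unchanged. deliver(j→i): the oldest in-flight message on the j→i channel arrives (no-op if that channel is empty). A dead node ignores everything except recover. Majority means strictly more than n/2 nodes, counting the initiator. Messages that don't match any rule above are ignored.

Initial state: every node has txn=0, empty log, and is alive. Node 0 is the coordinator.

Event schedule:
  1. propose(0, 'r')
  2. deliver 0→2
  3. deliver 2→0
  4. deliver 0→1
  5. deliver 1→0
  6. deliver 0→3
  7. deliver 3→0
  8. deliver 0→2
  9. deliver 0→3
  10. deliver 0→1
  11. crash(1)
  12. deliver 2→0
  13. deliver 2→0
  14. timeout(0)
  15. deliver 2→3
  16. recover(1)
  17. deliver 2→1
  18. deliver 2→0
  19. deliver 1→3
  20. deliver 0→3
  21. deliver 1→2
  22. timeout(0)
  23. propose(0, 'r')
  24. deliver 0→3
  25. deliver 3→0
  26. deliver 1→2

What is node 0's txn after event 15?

e1 propose(0,'r'): 0[coor,t=1,-]
e2 deliver 0→2: 2[part,t=1,-]
e3 deliver 2→0: ·
e4 deliver 0→1: 1[part,t=1,-]
e5 deliver 1→0: ·
e6 deliver 0→3: 3[part,t=1,-]
e7 deliver 3→0: 0[coor,t=1,r]
e8 deliver 0→2: 2[part,t=1,r]
e9 deliver 0→3: 3[part,t=1,r]
e10 deliver 0→1: 1[part,t=1,r]
e11 crash(1): 1[✗part,t=1,r]
e12 deliver 2→0: ·
e13 deliver 2→0: ·
e14 timeout(0): 0[coor,t=2,r]
e15 deliver 2→3: ·

2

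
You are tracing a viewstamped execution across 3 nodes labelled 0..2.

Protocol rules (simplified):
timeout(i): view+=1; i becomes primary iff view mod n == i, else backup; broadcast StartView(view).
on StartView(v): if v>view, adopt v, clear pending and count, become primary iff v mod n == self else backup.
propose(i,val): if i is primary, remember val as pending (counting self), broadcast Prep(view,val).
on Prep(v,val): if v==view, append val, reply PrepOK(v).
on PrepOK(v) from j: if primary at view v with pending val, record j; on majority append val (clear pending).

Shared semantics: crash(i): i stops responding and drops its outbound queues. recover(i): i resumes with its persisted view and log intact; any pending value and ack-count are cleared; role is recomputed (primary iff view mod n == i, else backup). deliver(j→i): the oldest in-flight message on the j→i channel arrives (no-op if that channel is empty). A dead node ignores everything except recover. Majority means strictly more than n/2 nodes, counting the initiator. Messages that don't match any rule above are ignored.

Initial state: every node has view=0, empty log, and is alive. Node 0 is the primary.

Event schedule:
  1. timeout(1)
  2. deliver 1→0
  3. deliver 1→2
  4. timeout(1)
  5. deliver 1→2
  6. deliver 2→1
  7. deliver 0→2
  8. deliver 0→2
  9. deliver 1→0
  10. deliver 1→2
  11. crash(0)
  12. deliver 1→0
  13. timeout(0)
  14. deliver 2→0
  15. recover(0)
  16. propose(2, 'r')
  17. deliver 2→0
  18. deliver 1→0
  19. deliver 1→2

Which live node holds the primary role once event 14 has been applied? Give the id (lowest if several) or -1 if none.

2

e1 timeout(1): 1[prim,v=1,-]
e2 deliver 1→0: 0[back,v=1,-]
e3 deliver 1→2: 2[back,v=1,-]
e4 timeout(1): 1[back,v=2,-]
e5 deliver 1→2: 2[prim,v=2,-]
e6 deliver 2→1: ·
e7 deliver 0→2: ·
e8 deliver 0→2: ·
e9 deliver 1→0: 0[back,v=2,-]
e10 deliver 1→2: ·
e11 crash(0): 0[✗back,v=2,-]
e12 deliver 1→0: ·
e13 timeout(0): ·
e14 deliver 2→0: ·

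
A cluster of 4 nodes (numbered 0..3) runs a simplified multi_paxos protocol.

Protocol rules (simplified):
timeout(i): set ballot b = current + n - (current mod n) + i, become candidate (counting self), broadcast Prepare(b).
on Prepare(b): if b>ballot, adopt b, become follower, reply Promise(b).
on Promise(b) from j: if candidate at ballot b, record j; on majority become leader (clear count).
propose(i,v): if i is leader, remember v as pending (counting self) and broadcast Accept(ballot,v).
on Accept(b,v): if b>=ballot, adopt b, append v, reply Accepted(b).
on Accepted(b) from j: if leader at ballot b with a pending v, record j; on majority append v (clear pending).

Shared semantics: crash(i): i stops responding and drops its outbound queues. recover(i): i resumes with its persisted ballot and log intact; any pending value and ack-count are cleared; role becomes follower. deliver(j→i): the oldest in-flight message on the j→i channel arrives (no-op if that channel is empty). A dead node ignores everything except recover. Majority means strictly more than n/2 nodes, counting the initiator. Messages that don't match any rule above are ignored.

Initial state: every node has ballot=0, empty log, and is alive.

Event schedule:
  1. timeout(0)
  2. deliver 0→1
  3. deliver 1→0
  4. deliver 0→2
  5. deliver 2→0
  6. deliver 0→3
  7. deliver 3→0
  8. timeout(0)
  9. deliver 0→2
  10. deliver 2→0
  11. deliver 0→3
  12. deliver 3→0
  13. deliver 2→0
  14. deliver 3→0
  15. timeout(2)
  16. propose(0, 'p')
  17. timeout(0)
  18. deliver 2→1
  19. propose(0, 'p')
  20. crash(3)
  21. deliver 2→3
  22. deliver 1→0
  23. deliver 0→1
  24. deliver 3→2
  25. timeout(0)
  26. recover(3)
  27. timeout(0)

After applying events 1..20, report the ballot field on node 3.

step 1 timeout(0): 0={cand,b=4,log=-}
step 2 deliver 0→1: 1={foll,b=4,log=-}
step 3 deliver 1→0: —
step 4 deliver 0→2: 2={foll,b=4,log=-}
step 5 deliver 2→0: 0={lead,b=4,log=-}
step 6 deliver 0→3: 3={foll,b=4,log=-}
step 7 deliver 3→0: —
step 8 timeout(0): 0={cand,b=8,log=-}
step 9 deliver 0→2: 2={foll,b=8,log=-}
step 10 deliver 2→0: —
step 11 deliver 0→3: 3={foll,b=8,log=-}
step 12 deliver 3→0: 0={lead,b=8,log=-}
step 13 deliver 2→0: —
step 14 deliver 3→0: —
step 15 timeout(2): 2={cand,b=14,log=-}
step 16 propose(0,'p'): —
step 17 timeout(0): 0={cand,b=12,log=-}
step 18 deliver 2→1: 1={foll,b=14,log=-}
step 19 propose(0,'p'): —
step 20 crash(3): 3={✗foll,b=8,log=-}

8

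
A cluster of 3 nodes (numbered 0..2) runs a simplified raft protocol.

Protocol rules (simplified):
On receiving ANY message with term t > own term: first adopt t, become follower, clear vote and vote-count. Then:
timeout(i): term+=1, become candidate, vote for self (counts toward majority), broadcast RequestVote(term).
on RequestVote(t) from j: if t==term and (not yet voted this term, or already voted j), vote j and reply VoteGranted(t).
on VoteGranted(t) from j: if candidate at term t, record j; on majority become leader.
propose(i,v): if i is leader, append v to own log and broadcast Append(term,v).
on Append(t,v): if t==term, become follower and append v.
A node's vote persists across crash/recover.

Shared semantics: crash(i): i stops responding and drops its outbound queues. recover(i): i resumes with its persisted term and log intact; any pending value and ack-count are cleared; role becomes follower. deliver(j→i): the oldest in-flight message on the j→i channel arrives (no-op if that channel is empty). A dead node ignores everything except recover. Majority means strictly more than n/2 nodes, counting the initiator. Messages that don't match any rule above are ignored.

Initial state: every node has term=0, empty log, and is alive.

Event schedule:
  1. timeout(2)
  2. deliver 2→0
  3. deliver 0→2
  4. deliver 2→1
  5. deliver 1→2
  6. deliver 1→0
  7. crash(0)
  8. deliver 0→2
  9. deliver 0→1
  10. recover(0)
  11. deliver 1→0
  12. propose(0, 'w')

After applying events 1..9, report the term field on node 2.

after 1 — timeout(2): n2:cand/t1/[-]
after 2 — deliver 2→0: n0:foll/t1/[-]
after 3 — deliver 0→2: n2:lead/t1/[-]
after 4 — deliver 2→1: n1:foll/t1/[-]
after 5 — deliver 1→2: ·
after 6 — deliver 1→0: ·
after 7 — crash(0): n0:✗foll/t1/[-]
after 8 — deliver 0→2: ·
after 9 — deliver 0→1: ·

1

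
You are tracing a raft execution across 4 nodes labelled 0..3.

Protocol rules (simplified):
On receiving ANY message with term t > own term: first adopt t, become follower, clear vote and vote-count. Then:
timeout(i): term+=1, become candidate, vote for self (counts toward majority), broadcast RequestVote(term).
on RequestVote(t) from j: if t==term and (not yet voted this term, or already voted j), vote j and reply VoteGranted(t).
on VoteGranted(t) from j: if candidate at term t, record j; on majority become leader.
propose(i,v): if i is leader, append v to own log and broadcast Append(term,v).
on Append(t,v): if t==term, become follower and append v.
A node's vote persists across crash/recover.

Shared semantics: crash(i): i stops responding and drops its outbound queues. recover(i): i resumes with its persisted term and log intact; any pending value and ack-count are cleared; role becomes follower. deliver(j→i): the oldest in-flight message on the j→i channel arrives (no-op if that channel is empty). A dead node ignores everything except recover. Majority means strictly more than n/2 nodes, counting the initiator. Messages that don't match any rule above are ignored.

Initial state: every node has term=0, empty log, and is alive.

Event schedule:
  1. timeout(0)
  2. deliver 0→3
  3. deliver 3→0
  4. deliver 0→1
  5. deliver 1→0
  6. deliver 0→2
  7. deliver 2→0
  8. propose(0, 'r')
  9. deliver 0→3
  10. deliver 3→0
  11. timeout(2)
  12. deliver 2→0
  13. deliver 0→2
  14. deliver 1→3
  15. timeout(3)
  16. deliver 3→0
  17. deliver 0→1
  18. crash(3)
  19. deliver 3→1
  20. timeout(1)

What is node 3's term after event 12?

1

step 1 timeout(0): 0={cand,t=1,log=-}
step 2 deliver 0→3: 3={foll,t=1,log=-}
step 3 deliver 3→0: —
step 4 deliver 0→1: 1={foll,t=1,log=-}
step 5 deliver 1→0: 0={lead,t=1,log=-}
step 6 deliver 0→2: 2={foll,t=1,log=-}
step 7 deliver 2→0: —
step 8 propose(0,'r'): 0={lead,t=1,log=r}
step 9 deliver 0→3: 3={foll,t=1,log=r}
step 10 deliver 3→0: —
step 11 timeout(2): 2={cand,t=2,log=-}
step 12 deliver 2→0: 0={foll,t=2,log=r}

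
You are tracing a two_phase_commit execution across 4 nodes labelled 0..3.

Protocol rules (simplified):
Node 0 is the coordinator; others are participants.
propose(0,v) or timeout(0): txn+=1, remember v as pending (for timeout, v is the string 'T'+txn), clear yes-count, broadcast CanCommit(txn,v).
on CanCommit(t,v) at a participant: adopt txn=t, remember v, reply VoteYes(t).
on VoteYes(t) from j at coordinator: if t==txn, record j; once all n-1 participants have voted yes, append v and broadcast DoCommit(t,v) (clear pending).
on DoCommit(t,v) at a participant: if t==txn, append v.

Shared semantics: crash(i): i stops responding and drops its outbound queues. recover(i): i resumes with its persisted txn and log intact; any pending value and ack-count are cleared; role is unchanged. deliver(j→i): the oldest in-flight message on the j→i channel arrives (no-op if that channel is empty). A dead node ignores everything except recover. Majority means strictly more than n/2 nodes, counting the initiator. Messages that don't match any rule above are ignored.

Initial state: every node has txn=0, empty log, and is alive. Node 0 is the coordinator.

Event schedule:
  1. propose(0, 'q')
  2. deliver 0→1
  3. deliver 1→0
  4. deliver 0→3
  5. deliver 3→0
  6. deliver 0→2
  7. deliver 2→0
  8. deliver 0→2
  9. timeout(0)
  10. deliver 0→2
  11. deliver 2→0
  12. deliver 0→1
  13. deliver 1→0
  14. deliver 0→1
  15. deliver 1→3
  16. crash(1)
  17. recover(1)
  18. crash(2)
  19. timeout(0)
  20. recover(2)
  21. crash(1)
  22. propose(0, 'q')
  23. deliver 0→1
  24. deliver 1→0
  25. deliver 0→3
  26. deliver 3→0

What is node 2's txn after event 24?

e1 propose(0,'q'): 0[coor,t=1,-]
e2 deliver 0→1: 1[part,t=1,-]
e3 deliver 1→0: ·
e4 deliver 0→3: 3[part,t=1,-]
e5 deliver 3→0: ·
e6 deliver 0→2: 2[part,t=1,-]
e7 deliver 2→0: 0[coor,t=1,q]
e8 deliver 0→2: 2[part,t=1,q]
e9 timeout(0): 0[coor,t=2,q]
e10 deliver 0→2: 2[part,t=2,q]
e11 deliver 2→0: ·
e12 deliver 0→1: 1[part,t=1,q]
e13 deliver 1→0: ·
e14 deliver 0→1: 1[part,t=2,q]
e15 deliver 1→3: ·
e16 crash(1): 1[✗part,t=2,q]
e17 recover(1): 1[part,t=2,q]
e18 crash(2): 2[✗part,t=2,q]
e19 timeout(0): 0[coor,t=3,q]
e20 recover(2): 2[part,t=2,q]
e21 crash(1): 1[✗part,t=2,q]
e22 propose(0,'q'): 0[coor,t=4,q]
e23 deliver 0→1: ·
e24 deliver 1→0: ·

2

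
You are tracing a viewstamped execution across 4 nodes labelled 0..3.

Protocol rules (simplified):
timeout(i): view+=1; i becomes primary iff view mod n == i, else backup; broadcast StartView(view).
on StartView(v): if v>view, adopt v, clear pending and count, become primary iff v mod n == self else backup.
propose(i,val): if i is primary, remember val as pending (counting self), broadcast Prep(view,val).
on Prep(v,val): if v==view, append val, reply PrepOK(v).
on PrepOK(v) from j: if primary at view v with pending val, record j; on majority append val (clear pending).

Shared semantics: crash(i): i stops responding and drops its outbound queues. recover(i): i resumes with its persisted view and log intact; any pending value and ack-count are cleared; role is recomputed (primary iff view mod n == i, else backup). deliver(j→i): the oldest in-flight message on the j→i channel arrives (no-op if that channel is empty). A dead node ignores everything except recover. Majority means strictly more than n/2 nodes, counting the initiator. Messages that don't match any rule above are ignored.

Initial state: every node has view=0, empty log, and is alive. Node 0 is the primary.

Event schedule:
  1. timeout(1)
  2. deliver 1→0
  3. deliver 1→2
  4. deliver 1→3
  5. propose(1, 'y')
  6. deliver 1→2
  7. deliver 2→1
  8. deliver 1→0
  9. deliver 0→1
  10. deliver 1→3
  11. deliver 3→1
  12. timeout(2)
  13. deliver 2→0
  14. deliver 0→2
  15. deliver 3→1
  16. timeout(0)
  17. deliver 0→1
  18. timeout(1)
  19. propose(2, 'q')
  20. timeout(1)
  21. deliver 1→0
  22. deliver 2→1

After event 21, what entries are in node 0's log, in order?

after 1 — timeout(1): n1:prim/v1/[-]
after 2 — deliver 1→0: n0:back/v1/[-]
after 3 — deliver 1→2: n2:back/v1/[-]
after 4 — deliver 1→3: n3:back/v1/[-]
after 5 — propose(1,'y'): ·
after 6 — deliver 1→2: n2:back/v1/[y]
after 7 — deliver 2→1: ·
after 8 — deliver 1→0: n0:back/v1/[y]
after 9 — deliver 0→1: n1:prim/v1/[y]
after 10 — deliver 1→3: n3:back/v1/[y]
after 11 — deliver 3→1: ·
after 12 — timeout(2): n2:prim/v2/[y]
after 13 — deliver 2→0: n0:back/v2/[y]
after 14 — deliver 0→2: ·
after 15 — deliver 3→1: ·
after 16 — timeout(0): n0:back/v3/[y]
after 17 — deliver 0→1: n1:back/v3/[y]
after 18 — timeout(1): n1:back/v4/[y]
after 19 — propose(2,'q'): ·
after 20 — timeout(1): n1:prim/v5/[y]
after 21 — deliver 1→0: n0:prim/v4/[y]

y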